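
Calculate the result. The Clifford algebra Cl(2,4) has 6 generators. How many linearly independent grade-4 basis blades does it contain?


Number of grade-k basis blades in Cl(p,q) with n = p + q is C(n, k).
n = 2 + 4 = 6
C(6, 4) = 6! / (4! * 2!)
= 720 / (24 * 2)
= 15


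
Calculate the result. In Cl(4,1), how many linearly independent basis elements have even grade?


Even subalgebra dimension = 2^(n-1)
n = 4 + 1 = 5
2^(5 - 1) = 2^4 = 16
Verification: sum of C(5,k) for even k = 1 + 10 + 5 = 16
Result = 16


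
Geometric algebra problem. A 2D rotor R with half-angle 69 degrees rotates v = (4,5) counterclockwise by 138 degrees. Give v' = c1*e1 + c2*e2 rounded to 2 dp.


Rotor R = cos(69deg) - sin(69deg)*e12
Rotation angle theta = 2 * 69 = 138 degrees
v' = R*v*~R rotates v by theta.
cos(138deg) = -0.7431, sin(138deg) = 0.6691
v'_1 = 4*cos(138deg) - 5*sin(138deg)
= 4*(-0.7431) - 5*0.6691
= -6.32
v'_2 = 4*sin(138deg) + 5*cos(138deg)
= 4*0.6691 + 5*(-0.7431)
= -1.04
v' = -6.32*e1 - 1.04*e2


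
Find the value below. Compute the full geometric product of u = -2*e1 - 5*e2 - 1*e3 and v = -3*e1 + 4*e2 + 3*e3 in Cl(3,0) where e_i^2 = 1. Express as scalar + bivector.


In Cl(3,0): e_i^2 = 1, e_ie_j = -e_je_i for i != j.
Scalar part = u . v = (-2)*(-3) + (-5)*4 + (-1)*3
= 6 + (-20) + (-3) = -17
e12 coeff = (-2)*4 - (-5)*(-3) = -8 - 15 = -23
e13 coeff = (-2)*3 - (-1)*(-3) = -6 - 3 = -9
e23 coeff = (-5)*3 - (-1)*4 = -15 - (-4) = -11
uv = -17 - 23*e12 - 9*e13 - 11*e23


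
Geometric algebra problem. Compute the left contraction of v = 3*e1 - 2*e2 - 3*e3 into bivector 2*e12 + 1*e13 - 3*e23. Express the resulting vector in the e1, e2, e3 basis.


Left contraction v _| B = <vB>_1 (grade-1 part of the geometric product vB).
Using e1_|e12 = e2, e2_|e12 = -e1, e1_|e13 = e3, e3_|e13 = -e1, e2_|e23 = e3, e3_|e23 = -e2:
e1 coeff: -v2*b12 - v3*b13 = -(-2)*(2) - (-3)*(1) = 7
e2 coeff: v1*b12 - v3*b23 = (3)*(2) - (-3)*(-3) = -3
e3 coeff: v1*b13 + v2*b23 = (3)*(1) + (-2)*(-3) = 9
v _| B = 7*e1 - 3*e2 + 9*e3


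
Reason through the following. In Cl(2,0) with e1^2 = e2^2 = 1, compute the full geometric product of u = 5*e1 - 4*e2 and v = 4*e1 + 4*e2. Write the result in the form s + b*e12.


Expand: (5*e1 - 4*e2)(4*e1 + 4*e2)
= 5*4*e1e1 + 5*4*e1e2 + (-4)*4*e2e1 + (-4)*4*e2e2
Using e1^2 = e2^2 = 1, e2e1 = -e1e2:
Scalar part s = 5*4 + (-4)*4 = 20 + (-16) = 4
Bivector part b = 5*4 - (-4)*4 = 20 - (-16) = 36
uv = 4 + 36*e12


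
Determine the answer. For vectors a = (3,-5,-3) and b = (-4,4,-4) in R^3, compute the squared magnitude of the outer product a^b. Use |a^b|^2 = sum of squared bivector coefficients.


a wedge b = (a1*b2 - a2*b1)*e12 + (a1*b3 - a3*b1)*e13 + (a2*b3 - a3*b2)*e23
e12 coeff: 3*4 - (-5)*(-4) = 12 - 20 = -8
e13 coeff: 3*(-4) - (-3)*(-4) = -12 - 12 = -24
e23 coeff: (-5)*(-4) - (-3)*4 = 20 - (-12) = 32
|a wedge b|^2 = (-8)^2 + (-24)^2 + 32^2
= 64 + 576 + 1024
= 1664


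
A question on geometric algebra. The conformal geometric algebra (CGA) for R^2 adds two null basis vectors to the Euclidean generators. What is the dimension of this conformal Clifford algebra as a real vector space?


The conformal model of R^2 uses Cl(3,1): the 2 Euclidean generators plus two extra orthogonal generators e+ (e+^2 = +1) and e- (e-^2 = -1), from which the null vectors e0, einf are built.
Number of generators m = 2 + 2 = 4.
dim Cl(p,q) = 2^m = 2^4 = 16


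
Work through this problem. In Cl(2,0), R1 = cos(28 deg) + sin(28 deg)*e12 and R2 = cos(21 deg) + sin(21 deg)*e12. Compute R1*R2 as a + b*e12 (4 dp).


Same-plane rotors commute and their half-angles add:
R1*R2 = cos(a1 + a2) + sin(a1 + a2)*e12.
a1 + a2 = 28 + 21 = 49 deg
cos(49 deg) = 0.6561
sin(49 deg) = 0.7547
R1*R2 = 0.6561 + 0.7547*e12


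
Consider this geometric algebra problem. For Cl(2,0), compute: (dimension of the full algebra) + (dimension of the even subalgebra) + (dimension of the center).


n = 2 + 0 = 2
Total dim = 2^2 = 4
Even subalgebra dim = 2^1 = 2
n is even, so center dim = 1
Sum = 4 + 2 + 1 = 7


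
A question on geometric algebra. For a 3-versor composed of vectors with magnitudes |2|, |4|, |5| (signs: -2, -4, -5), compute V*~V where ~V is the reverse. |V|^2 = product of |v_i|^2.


Each vector v_i has |v_i|^2 = s_i^2
Squared scales: (-2)^2 = 4, (-4)^2 = 16, (-5)^2 = 25
|V|^2 = 4 * 16 * 25
= 1600


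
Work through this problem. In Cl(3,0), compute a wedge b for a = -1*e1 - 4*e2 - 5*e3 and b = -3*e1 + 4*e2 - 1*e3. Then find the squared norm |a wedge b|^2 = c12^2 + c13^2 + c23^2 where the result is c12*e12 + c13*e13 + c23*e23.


a wedge b = (a1*b2 - a2*b1)*e12 + (a1*b3 - a3*b1)*e13 + (a2*b3 - a3*b2)*e23
e12 coeff: (-1)*4 - (-4)*(-3) = -4 - 12 = -16
e13 coeff: (-1)*(-1) - (-5)*(-3) = 1 - 15 = -14
e23 coeff: (-4)*(-1) - (-5)*4 = 4 - (-20) = 24
|a wedge b|^2 = (-16)^2 + (-14)^2 + 24^2
= 256 + 196 + 576
= 1028


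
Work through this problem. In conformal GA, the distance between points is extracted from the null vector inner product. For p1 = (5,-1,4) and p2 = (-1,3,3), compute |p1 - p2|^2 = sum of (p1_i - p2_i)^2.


p1 - p2 = (6, -4, 1)
|p1 - p2|^2 = 6^2 + (-4)^2 + 1^2
= 36 + 16 + 1
= 53


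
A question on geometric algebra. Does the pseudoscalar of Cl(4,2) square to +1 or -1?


The pseudoscalar I = e1...e_n (product of all n generators) of Cl(p,q) satisfies I^2 = (-1)^(q + n(n-1)/2).
p = 4, q = 2, n = p + q = 6
n(n-1)/2 = 6 * 5 / 2 = 15
Exponent = q + n(n-1)/2 = 2 + 15 = 17
I^2 = (-1)^17 = -1


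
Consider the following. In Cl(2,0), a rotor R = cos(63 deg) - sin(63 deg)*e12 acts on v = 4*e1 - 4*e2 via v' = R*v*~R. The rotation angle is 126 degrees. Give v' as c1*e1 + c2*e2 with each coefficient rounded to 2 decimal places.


Rotor R = cos(63deg) - sin(63deg)*e12
Rotation angle theta = 2 * 63 = 126 degrees
v' = R*v*~R rotates v by theta.
cos(126deg) = -0.5878, sin(126deg) = 0.8090
v'_1 = 4*cos(126deg) - (-4)*sin(126deg)
= 4*(-0.5878) - (-4)*0.8090
= 0.88
v'_2 = 4*sin(126deg) + (-4)*cos(126deg)
= 4*0.8090 + (-4)*(-0.5878)
= 5.59
v' = 0.88*e1 + 5.59*e2


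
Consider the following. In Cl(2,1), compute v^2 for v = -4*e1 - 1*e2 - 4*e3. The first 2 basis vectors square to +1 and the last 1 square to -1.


v^2 = sum of c_i^2 * e_i^2
Positive signature terms (e_i^2 = +1): (-4)^2 + (-1)^2 = 17
Negative signature terms (e_j^2 = -1): (-4)^2 = 16
v^2 = 17 - 16 = 1


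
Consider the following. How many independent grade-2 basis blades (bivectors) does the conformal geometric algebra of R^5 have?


The conformal model of R^5 uses Cl(6,1) with m = 5 + 2 = 7 generators.
Number of grade-2 blades = C(m, 2) = C(7, 2)
= 7*6/2 = 21


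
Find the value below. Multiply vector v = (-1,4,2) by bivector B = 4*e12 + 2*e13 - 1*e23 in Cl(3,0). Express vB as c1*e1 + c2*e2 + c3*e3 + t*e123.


vB has grade-1 (vector) and grade-3 (trivector) parts: vB = (v _| B) + (v ^ B).
Vector part <vB>_1:
  e1: -v2*b12 - v3*b13 = -(4)*(4) - (2)*(2) = -20
  e2: v1*b12 - v3*b23 = (-1)*(4) - (2)*(-1) = -2
  e3: v1*b13 + v2*b23 = (-1)*(2) + (4)*(-1) = -6
Trivector part <vB>_3:
  e123: v1*b23 - v2*b13 + v3*b12 = (-1)*(-1) - (4)*(2) + (2)*(4) = 1
vB = -20*e1 - 2*e2 - 6*e3 + 1*e123


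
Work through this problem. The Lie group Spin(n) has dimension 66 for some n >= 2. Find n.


dim Spin(n) = dim so(n) = n(n-1)/2.
Solve n(n-1)/2 = 66, i.e. n^2 - n - 132 = 0.
Discriminant = 1 + 8*66 = 529
n = (1 + sqrt(529))/2 = (1 + 23)/2 = 12


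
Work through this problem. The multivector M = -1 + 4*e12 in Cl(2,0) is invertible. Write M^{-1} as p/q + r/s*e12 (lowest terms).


M = -1 + 4*e12, where e12^2 = -1.
Since M commutes with its reverse ~M = a - b*e12, M * ~M = a^2 - b^2*e12^2 = a^2 + b^2.
So M^{-1} = ~M / (a^2 + b^2) = (a - b*e12)/(a^2 + b^2).
a^2 + b^2 = 1 + 16 = 17
Scalar part = -1/17 = -1/17
Bivector coeff = -4/17 = -4/17
M^{-1} = -1/17 - 4/17*e12


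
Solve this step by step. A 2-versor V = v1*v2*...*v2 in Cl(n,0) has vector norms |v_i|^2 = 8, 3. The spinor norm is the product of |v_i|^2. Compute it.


Spinor norm N(V) = |v1|^2 * |v2|^2 * ... * |v2|^2
= 8 * 3
Running product: 8, 24
N(V) = 24


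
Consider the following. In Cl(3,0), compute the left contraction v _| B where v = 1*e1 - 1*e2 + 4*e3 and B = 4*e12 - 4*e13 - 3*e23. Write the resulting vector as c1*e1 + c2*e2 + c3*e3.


Left contraction v _| B = <vB>_1 (grade-1 part of the geometric product vB).
Using e1_|e12 = e2, e2_|e12 = -e1, e1_|e13 = e3, e3_|e13 = -e1, e2_|e23 = e3, e3_|e23 = -e2:
e1 coeff: -v2*b12 - v3*b13 = -(-1)*(4) - (4)*(-4) = 20
e2 coeff: v1*b12 - v3*b23 = (1)*(4) - (4)*(-3) = 16
e3 coeff: v1*b13 + v2*b23 = (1)*(-4) + (-1)*(-3) = -1
v _| B = 20*e1 + 16*e2 - 1*e3


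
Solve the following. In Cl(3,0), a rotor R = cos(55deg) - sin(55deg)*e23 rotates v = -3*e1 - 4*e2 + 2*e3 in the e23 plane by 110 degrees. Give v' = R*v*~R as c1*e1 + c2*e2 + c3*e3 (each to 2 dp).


Rotor R = cos(55deg) - sin(55deg)*e23
Rotation angle theta = 2 * 55 = 110 degrees in the e23 plane (e2 -> e3).
The component perpendicular to the plane (e1) is invariant: v'_1 = v1 = -3.00
cos(110deg) = -0.3420, sin(110deg) = 0.9397
v'_2 = v2*cos(theta) - v3*sin(theta) = -4*(-0.3420) - 2*0.9397 = -0.51
v'_3 = v2*sin(theta) + v3*cos(theta) = -4*0.9397 + 2*(-0.3420) = -4.44
v' = -3.00*e1 - 0.51*e2 - 4.44*e3


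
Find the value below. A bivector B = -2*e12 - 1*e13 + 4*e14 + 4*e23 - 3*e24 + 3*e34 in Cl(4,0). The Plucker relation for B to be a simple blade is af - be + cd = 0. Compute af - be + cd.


Plucker relation: af - be + cd
a*f = (-2)*3 = -6
b*e = (-1)*(-3) = 3
c*d = 4*4 = 16
af - be + cd = -6 - 3 + 16
= 7


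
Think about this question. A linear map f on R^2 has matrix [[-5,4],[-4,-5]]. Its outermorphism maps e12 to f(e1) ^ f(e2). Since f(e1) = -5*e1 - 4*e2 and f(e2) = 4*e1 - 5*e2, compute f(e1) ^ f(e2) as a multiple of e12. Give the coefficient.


The outermorphism of a linear map f sends e1^e2 to f(e1)^f(e2).
f(e1) = -5*e1 - 4*e2
f(e2) = 4*e1 - 5*e2
f(e1) ^ f(e2) = (-5*e1 - 4*e2) ^ (4*e1 - 5*e2)
= (-5)*(-5)*e12 + (-4)*4*e21
= (25 - (-16))*e12
= 41*e12
Coefficient = 41


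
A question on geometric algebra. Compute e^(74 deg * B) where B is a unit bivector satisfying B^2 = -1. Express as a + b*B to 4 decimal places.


For a unit bivector B with B^2 = -1, the exponential series gives
e^(theta*B) = cos(theta) + sin(theta)*B (the GA analogue of Euler's formula).
theta = 74 degrees = 1.291544 rad
cos(74 deg) = 0.2756
sin(74 deg) = 0.9613
exp(theta*B) = 0.2756 + 0.9613*B


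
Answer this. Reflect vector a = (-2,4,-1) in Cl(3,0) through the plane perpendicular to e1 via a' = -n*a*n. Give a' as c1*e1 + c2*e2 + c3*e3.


Reflection formula: a' = -n*a*n, with n = e1 (unit vector, n^2 = 1).
For reflection through hyperplane perp to e1:
The component along e1 flips sign, others stay.
a = (-2, 4, -1)
a' = (2, 4, -1)
a' = 2*e1 + 4*e2 - 1*e3


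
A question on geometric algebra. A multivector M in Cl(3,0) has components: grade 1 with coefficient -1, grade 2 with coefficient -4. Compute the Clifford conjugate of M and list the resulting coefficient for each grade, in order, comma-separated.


Clifford conjugate sign for grade k: (-1)^(k(k+1)/2)
Grade 1: (-1)^(1*2/2) = (-1)^1 = -1, coeff -1 -> 1
Grade 2: (-1)^(2*3/2) = (-1)^3 = -1, coeff -4 -> 4
Conjugated coefficients: 1, 4


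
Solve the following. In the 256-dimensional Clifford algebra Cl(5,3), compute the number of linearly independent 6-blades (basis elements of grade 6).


Number of grade-k basis blades in Cl(p,q) with n = p + q is C(n, k).
n = 5 + 3 = 8
C(8, 6) = 8! / (6! * 2!)
= 40320 / (720 * 2)
= 28


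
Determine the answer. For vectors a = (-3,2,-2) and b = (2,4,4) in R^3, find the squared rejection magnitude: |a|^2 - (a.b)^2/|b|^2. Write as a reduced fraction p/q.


|a|^2 = (-3)^2 + 2^2 + (-2)^2 = 17
|b|^2 = 2^2 + 4^2 + 4^2 = 36
a . b = (-3)*2 + 2*4 + (-2)*4 = -6
(a.b)^2 = (-6)^2 = 36
|rej|^2 = 17 - 36/36
= (612 - 36)/36
= 576/36
In lowest terms: 16/1


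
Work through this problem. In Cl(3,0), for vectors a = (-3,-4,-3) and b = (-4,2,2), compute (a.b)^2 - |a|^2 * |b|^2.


a . b = (-3)*(-4) + (-4)*2 + (-3)*2
= 12 + (-8) + (-6) = -2
|a|^2 = (-3)^2 + (-4)^2 + (-3)^2 = 34
|b|^2 = (-4)^2 + 2^2 + 2^2 = 24
(a.b)^2 = (-2)^2 = 4
|a|^2 * |b|^2 = 34 * 24 = 816
Result = 4 - 816 = -812


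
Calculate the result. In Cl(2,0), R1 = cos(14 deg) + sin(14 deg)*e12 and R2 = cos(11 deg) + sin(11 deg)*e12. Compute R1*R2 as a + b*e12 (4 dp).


Same-plane rotors commute and their half-angles add:
R1*R2 = cos(a1 + a2) + sin(a1 + a2)*e12.
a1 + a2 = 14 + 11 = 25 deg
cos(25 deg) = 0.9063
sin(25 deg) = 0.4226
R1*R2 = 0.9063 + 0.4226*e12


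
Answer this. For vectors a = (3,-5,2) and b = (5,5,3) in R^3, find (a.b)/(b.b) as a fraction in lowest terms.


Projection coefficient = (a . b) / (b . b)
a . b = 3*5 + (-5)*5 + 2*3
= 15 + (-25) + 6 = -4
b . b = 5^2 + 5^2 + 3^2
= 25 + 25 + 9 = 59
Coefficient = -4/59
In lowest terms: -4/59


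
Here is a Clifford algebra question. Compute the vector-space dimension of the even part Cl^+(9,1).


Even subalgebra dimension = 2^(n-1)
n = 9 + 1 = 10
2^(10 - 1) = 2^9 = 512
Verification: sum of C(10,k) for even k = 1 + 45 + 210 + 210 + 45 + 1 = 512
Result = 512


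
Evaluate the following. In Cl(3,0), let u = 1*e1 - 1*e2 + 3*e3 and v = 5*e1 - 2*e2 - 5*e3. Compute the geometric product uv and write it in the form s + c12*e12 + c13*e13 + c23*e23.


In Cl(3,0): e_i^2 = 1, e_ie_j = -e_je_i for i != j.
Scalar part = u . v = 1*5 + (-1)*(-2) + 3*(-5)
= 5 + 2 + (-15) = -8
e12 coeff = 1*(-2) - (-1)*5 = -2 - (-5) = 3
e13 coeff = 1*(-5) - 3*5 = -5 - 15 = -20
e23 coeff = (-1)*(-5) - 3*(-2) = 5 - (-6) = 11
uv = -8 + 3*e12 - 20*e13 + 11*e23


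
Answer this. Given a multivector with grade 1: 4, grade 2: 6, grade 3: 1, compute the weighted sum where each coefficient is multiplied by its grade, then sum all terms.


Grade-weighted sum = sum of grade_k * coefficient_k
1*4 = 4
2*6 = 12
3*1 = 3
Total = 4 + 12 + 3 = 19


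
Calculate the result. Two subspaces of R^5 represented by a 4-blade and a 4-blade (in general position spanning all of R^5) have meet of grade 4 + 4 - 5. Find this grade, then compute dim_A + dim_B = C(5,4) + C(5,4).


Meet grade = grade(A) + grade(B) - n
= 4 + 4 - 5 = 3
C(5,4) = 5
C(5,4) = 5
dim_A + dim_B = 5 + 5 = 10


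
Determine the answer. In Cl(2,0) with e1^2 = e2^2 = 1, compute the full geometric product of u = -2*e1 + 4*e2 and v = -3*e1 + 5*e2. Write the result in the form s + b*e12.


Expand: (-2*e1 + 4*e2)(-3*e1 + 5*e2)
= (-2)*(-3)*e1e1 + (-2)*5*e1e2 + 4*(-3)*e2e1 + 4*5*e2e2
Using e1^2 = e2^2 = 1, e2e1 = -e1e2:
Scalar part s = (-2)*(-3) + 4*5 = 6 + 20 = 26
Bivector part b = (-2)*5 - 4*(-3) = -10 - (-12) = 2
uv = 26 + 2*e12


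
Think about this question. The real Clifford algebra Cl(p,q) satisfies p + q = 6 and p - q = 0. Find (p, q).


We need p + q = 6 and p - q = 0.
Adding: 2p = 6 + 0 = 6, so p = 3.
Then q = 6 - 3 = 3.
(p, q) = (3, 3)


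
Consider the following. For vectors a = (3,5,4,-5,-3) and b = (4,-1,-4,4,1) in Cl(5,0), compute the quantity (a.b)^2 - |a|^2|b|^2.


a . b = 3*4 + 5*(-1) + 4*(-4) + (-5)*4 + (-3)*1
= 12 + (-5) + (-16) + (-20) + (-3) = -32
|a|^2 = 3^2 + 5^2 + 4^2 + (-5)^2 + (-3)^2 = 84
|b|^2 = 4^2 + (-1)^2 + (-4)^2 + 4^2 + 1^2 = 50
(a.b)^2 = (-32)^2 = 1024
|a|^2 * |b|^2 = 84 * 50 = 4200
Result = 1024 - 4200 = -3176


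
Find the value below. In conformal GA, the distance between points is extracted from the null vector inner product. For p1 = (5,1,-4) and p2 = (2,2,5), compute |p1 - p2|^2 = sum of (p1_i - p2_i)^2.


p1 - p2 = (3, -1, -9)
|p1 - p2|^2 = 3^2 + (-1)^2 + (-9)^2
= 9 + 1 + 81
= 91


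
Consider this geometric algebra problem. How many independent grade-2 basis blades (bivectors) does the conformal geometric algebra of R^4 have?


The conformal model of R^4 uses Cl(5,1) with m = 4 + 2 = 6 generators.
Number of grade-2 blades = C(m, 2) = C(6, 2)
= 6*5/2 = 15


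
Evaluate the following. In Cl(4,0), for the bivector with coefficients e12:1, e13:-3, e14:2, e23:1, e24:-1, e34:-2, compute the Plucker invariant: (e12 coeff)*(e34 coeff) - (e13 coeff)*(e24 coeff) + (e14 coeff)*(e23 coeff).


Plucker relation: af - be + cd
a*f = 1*(-2) = -2
b*e = (-3)*(-1) = 3
c*d = 2*1 = 2
af - be + cd = -2 - 3 + 2
= -3


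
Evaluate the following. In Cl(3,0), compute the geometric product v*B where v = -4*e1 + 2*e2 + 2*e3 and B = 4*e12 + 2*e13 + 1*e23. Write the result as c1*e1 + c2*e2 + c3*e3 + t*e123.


vB has grade-1 (vector) and grade-3 (trivector) parts: vB = (v _| B) + (v ^ B).
Vector part <vB>_1:
  e1: -v2*b12 - v3*b13 = -(2)*(4) - (2)*(2) = -12
  e2: v1*b12 - v3*b23 = (-4)*(4) - (2)*(1) = -18
  e3: v1*b13 + v2*b23 = (-4)*(2) + (2)*(1) = -6
Trivector part <vB>_3:
  e123: v1*b23 - v2*b13 + v3*b12 = (-4)*(1) - (2)*(2) + (2)*(4) = 0
vB = -12*e1 - 18*e2 - 6*e3 + 0*e123


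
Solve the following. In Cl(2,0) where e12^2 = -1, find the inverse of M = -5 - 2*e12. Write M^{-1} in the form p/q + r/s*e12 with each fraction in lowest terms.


M = -5 - 2*e12, where e12^2 = -1.
Since M commutes with its reverse ~M = a - b*e12, M * ~M = a^2 - b^2*e12^2 = a^2 + b^2.
So M^{-1} = ~M / (a^2 + b^2) = (a - b*e12)/(a^2 + b^2).
a^2 + b^2 = 25 + 4 = 29
Scalar part = -5/29 = -5/29
Bivector coeff = 2/29 = 2/29
M^{-1} = -5/29 + 2/29*e12


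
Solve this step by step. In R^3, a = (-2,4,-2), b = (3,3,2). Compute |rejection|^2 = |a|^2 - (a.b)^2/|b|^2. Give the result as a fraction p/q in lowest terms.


|a|^2 = (-2)^2 + 4^2 + (-2)^2 = 24
|b|^2 = 3^2 + 3^2 + 2^2 = 22
a . b = (-2)*3 + 4*3 + (-2)*2 = 2
(a.b)^2 = 2^2 = 4
|rej|^2 = 24 - 4/22
= (528 - 4)/22
= 524/22
In lowest terms: 262/11


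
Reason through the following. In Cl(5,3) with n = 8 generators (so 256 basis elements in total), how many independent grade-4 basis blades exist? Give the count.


Number of grade-k basis blades in Cl(p,q) with n = p + q is C(n, k).
n = 5 + 3 = 8
C(8, 4) = 8! / (4! * 4!)
= 40320 / (24 * 24)
= 70


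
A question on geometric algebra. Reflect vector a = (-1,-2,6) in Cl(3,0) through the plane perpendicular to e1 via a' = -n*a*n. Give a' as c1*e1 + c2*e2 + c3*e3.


Reflection formula: a' = -n*a*n, with n = e1 (unit vector, n^2 = 1).
For reflection through hyperplane perp to e1:
The component along e1 flips sign, others stay.
a = (-1, -2, 6)
a' = (1, -2, 6)
a' = 1*e1 - 2*e2 + 6*e3


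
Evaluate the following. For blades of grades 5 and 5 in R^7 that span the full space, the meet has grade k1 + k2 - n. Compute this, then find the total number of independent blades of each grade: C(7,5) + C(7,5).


Meet grade = grade(A) + grade(B) - n
= 5 + 5 - 7 = 3
C(7,5) = 21
C(7,5) = 21
dim_A + dim_B = 21 + 21 = 42


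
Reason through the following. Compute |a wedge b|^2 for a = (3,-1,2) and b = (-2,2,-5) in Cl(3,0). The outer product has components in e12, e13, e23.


a wedge b = (a1*b2 - a2*b1)*e12 + (a1*b3 - a3*b1)*e13 + (a2*b3 - a3*b2)*e23
e12 coeff: 3*2 - (-1)*(-2) = 6 - 2 = 4
e13 coeff: 3*(-5) - 2*(-2) = -15 - (-4) = -11
e23 coeff: (-1)*(-5) - 2*2 = 5 - 4 = 1
|a wedge b|^2 = 4^2 + (-11)^2 + 1^2
= 16 + 121 + 1
= 138


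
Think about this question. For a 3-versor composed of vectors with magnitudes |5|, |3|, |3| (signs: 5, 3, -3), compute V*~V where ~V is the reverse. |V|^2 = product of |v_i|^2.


Each vector v_i has |v_i|^2 = s_i^2
Squared scales: 5^2 = 25, 3^2 = 9, (-3)^2 = 9
|V|^2 = 25 * 9 * 9
= 2025


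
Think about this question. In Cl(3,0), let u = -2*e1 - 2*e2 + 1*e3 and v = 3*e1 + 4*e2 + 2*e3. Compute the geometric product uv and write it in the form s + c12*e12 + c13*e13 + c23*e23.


In Cl(3,0): e_i^2 = 1, e_ie_j = -e_je_i for i != j.
Scalar part = u . v = (-2)*3 + (-2)*4 + 1*2
= -6 + (-8) + 2 = -12
e12 coeff = (-2)*4 - (-2)*3 = -8 - (-6) = -2
e13 coeff = (-2)*2 - 1*3 = -4 - 3 = -7
e23 coeff = (-2)*2 - 1*4 = -4 - 4 = -8
uv = -12 - 2*e12 - 7*e13 - 8*e23


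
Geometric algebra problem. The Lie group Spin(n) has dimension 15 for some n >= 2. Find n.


dim Spin(n) = dim so(n) = n(n-1)/2.
Solve n(n-1)/2 = 15, i.e. n^2 - n - 30 = 0.
Discriminant = 1 + 8*15 = 121
n = (1 + sqrt(121))/2 = (1 + 11)/2 = 6


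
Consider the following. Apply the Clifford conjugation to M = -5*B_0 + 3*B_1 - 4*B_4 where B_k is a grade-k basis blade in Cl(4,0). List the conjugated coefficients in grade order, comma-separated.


Clifford conjugate sign for grade k: (-1)^(k(k+1)/2)
Grade 0: (-1)^(0*1/2) = (-1)^0 = 1, coeff -5 -> -5
Grade 1: (-1)^(1*2/2) = (-1)^1 = -1, coeff 3 -> -3
Grade 4: (-1)^(4*5/2) = (-1)^10 = 1, coeff -4 -> -4
Conjugated coefficients: -5, -3, -4


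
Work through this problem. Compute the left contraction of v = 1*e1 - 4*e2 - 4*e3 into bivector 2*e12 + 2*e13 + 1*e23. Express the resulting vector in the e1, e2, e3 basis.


Left contraction v _| B = <vB>_1 (grade-1 part of the geometric product vB).
Using e1_|e12 = e2, e2_|e12 = -e1, e1_|e13 = e3, e3_|e13 = -e1, e2_|e23 = e3, e3_|e23 = -e2:
e1 coeff: -v2*b12 - v3*b13 = -(-4)*(2) - (-4)*(2) = 16
e2 coeff: v1*b12 - v3*b23 = (1)*(2) - (-4)*(1) = 6
e3 coeff: v1*b13 + v2*b23 = (1)*(2) + (-4)*(1) = -2
v _| B = 16*e1 + 6*e2 - 2*e3


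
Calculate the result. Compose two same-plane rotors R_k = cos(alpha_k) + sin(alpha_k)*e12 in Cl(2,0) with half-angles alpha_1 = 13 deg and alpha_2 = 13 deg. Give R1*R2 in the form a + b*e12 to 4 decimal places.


Same-plane rotors commute and their half-angles add:
R1*R2 = cos(a1 + a2) + sin(a1 + a2)*e12.
a1 + a2 = 13 + 13 = 26 deg
cos(26 deg) = 0.8988
sin(26 deg) = 0.4384
R1*R2 = 0.8988 + 0.4384*e12


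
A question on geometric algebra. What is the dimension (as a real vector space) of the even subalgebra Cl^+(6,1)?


Even subalgebra dimension = 2^(n-1)
n = 6 + 1 = 7
2^(7 - 1) = 2^6 = 64
Verification: sum of C(7,k) for even k = 1 + 21 + 35 + 7 = 64
Result = 64


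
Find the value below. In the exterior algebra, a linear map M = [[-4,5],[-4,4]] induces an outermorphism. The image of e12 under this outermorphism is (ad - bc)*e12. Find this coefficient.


The outermorphism of a linear map f sends e1^e2 to f(e1)^f(e2).
f(e1) = -4*e1 - 4*e2
f(e2) = 5*e1 + 4*e2
f(e1) ^ f(e2) = (-4*e1 - 4*e2) ^ (5*e1 + 4*e2)
= (-4)*4*e12 + (-4)*5*e21
= (-16 - (-20))*e12
= 4*e12
Coefficient = 4


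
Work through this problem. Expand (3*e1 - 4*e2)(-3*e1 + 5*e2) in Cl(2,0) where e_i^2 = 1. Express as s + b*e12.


Expand: (3*e1 - 4*e2)(-3*e1 + 5*e2)
= 3*(-3)*e1e1 + 3*5*e1e2 + (-4)*(-3)*e2e1 + (-4)*5*e2e2
Using e1^2 = e2^2 = 1, e2e1 = -e1e2:
Scalar part s = 3*(-3) + (-4)*5 = -9 + (-20) = -29
Bivector part b = 3*5 - (-4)*(-3) = 15 - 12 = 3
uv = -29 + 3*e12


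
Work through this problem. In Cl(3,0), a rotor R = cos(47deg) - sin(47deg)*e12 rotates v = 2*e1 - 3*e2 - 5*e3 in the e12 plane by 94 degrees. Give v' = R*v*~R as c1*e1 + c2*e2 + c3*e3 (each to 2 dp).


Rotor R = cos(47deg) - sin(47deg)*e12
Rotation angle theta = 2 * 47 = 94 degrees in the e12 plane (e1 -> e2).
The component perpendicular to the plane (e3) is invariant: v'_3 = v3 = -5.00
cos(94deg) = -0.0698, sin(94deg) = 0.9976
v'_1 = v1*cos(theta) - v2*sin(theta) = 2*(-0.0698) - (-3)*0.9976 = 2.85
v'_2 = v1*sin(theta) + v2*cos(theta) = 2*0.9976 + (-3)*(-0.0698) = 2.20
v' = 2.85*e1 + 2.20*e2 - 5.00*e3


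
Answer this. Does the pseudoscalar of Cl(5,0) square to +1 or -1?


The pseudoscalar I = e1...e_n (product of all n generators) of Cl(p,q) satisfies I^2 = (-1)^(q + n(n-1)/2).
p = 5, q = 0, n = p + q = 5
n(n-1)/2 = 5 * 4 / 2 = 10
Exponent = q + n(n-1)/2 = 0 + 10 = 10
I^2 = (-1)^10 = +1


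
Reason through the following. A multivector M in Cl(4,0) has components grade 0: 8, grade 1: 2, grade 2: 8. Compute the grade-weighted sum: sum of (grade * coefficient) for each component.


Grade-weighted sum = sum of grade_k * coefficient_k
0*8 = 0
1*2 = 2
2*8 = 16
Total = 0 + 2 + 16 = 18


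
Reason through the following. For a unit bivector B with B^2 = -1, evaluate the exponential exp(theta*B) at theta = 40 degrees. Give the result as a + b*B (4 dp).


For a unit bivector B with B^2 = -1, the exponential series gives
e^(theta*B) = cos(theta) + sin(theta)*B (the GA analogue of Euler's formula).
theta = 40 degrees = 0.698132 rad
cos(40 deg) = 0.7660
sin(40 deg) = 0.6428
exp(theta*B) = 0.7660 + 0.6428*B


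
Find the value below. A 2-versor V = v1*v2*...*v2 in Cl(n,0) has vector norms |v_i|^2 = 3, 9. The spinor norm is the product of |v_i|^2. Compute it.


Spinor norm N(V) = |v1|^2 * |v2|^2 * ... * |v2|^2
= 3 * 9
Running product: 3, 27
N(V) = 27


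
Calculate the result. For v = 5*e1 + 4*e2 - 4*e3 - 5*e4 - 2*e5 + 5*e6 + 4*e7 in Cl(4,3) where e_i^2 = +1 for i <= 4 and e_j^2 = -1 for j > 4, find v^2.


v^2 = sum of c_i^2 * e_i^2
Positive signature terms (e_i^2 = +1): 5^2 + 4^2 + (-4)^2 + (-5)^2 = 82
Negative signature terms (e_j^2 = -1): (-2)^2 + 5^2 + 4^2 = 45
v^2 = 82 - 45 = 37


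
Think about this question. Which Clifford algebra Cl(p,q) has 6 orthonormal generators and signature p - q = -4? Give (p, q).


We need p + q = 6 and p - q = -4.
Adding: 2p = 6 + (-4) = 2, so p = 1.
Then q = 6 - 1 = 5.
(p, q) = (1, 5)


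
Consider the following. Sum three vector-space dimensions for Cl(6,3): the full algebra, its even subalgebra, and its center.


n = 6 + 3 = 9
Total dim = 2^9 = 512
Even subalgebra dim = 2^8 = 256
n is odd, so center dim = 2
Sum = 512 + 256 + 2 = 770


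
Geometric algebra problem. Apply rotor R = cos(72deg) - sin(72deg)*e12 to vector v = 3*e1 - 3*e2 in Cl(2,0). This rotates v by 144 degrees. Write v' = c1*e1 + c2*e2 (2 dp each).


Rotor R = cos(72deg) - sin(72deg)*e12
Rotation angle theta = 2 * 72 = 144 degrees
v' = R*v*~R rotates v by theta.
cos(144deg) = -0.8090, sin(144deg) = 0.5878
v'_1 = 3*cos(144deg) - (-3)*sin(144deg)
= 3*(-0.8090) - (-3)*0.5878
= -0.66
v'_2 = 3*sin(144deg) + (-3)*cos(144deg)
= 3*0.5878 + (-3)*(-0.8090)
= 4.19
v' = -0.66*e1 + 4.19*e2


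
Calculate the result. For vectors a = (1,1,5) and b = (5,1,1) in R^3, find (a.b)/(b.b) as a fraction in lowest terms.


Projection coefficient = (a . b) / (b . b)
a . b = 1*5 + 1*1 + 5*1
= 5 + 1 + 5 = 11
b . b = 5^2 + 1^2 + 1^2
= 25 + 1 + 1 = 27
Coefficient = 11/27
In lowest terms: 11/27


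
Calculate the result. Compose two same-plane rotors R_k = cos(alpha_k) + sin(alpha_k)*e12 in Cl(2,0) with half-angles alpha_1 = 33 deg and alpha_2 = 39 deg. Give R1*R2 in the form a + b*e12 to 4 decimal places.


Same-plane rotors commute and their half-angles add:
R1*R2 = cos(a1 + a2) + sin(a1 + a2)*e12.
a1 + a2 = 33 + 39 = 72 deg
cos(72 deg) = 0.3090
sin(72 deg) = 0.9511
R1*R2 = 0.3090 + 0.9511*e12


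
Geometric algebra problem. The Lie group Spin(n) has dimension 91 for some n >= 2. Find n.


dim Spin(n) = dim so(n) = n(n-1)/2.
Solve n(n-1)/2 = 91, i.e. n^2 - n - 182 = 0.
Discriminant = 1 + 8*91 = 729
n = (1 + sqrt(729))/2 = (1 + 27)/2 = 14


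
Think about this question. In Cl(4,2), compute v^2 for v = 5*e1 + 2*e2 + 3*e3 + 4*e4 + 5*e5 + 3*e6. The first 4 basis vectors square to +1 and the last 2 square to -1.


v^2 = sum of c_i^2 * e_i^2
Positive signature terms (e_i^2 = +1): 5^2 + 2^2 + 3^2 + 4^2 = 54
Negative signature terms (e_j^2 = -1): 5^2 + 3^2 = 34
v^2 = 54 - 34 = 20


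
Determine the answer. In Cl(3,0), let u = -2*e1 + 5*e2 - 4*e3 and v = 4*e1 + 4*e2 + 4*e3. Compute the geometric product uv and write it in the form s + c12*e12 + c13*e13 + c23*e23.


In Cl(3,0): e_i^2 = 1, e_ie_j = -e_je_i for i != j.
Scalar part = u . v = (-2)*4 + 5*4 + (-4)*4
= -8 + 20 + (-16) = -4
e12 coeff = (-2)*4 - 5*4 = -8 - 20 = -28
e13 coeff = (-2)*4 - (-4)*4 = -8 - (-16) = 8
e23 coeff = 5*4 - (-4)*4 = 20 - (-16) = 36
uv = -4 - 28*e12 + 8*e13 + 36*e23


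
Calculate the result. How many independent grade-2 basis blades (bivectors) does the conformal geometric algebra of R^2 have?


The conformal model of R^2 uses Cl(3,1) with m = 2 + 2 = 4 generators.
Number of grade-2 blades = C(m, 2) = C(4, 2)
= 4*3/2 = 6


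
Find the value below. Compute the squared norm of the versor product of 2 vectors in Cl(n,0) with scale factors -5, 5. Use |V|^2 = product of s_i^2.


Each vector v_i has |v_i|^2 = s_i^2
Squared scales: (-5)^2 = 25, 5^2 = 25
|V|^2 = 25 * 25
= 625


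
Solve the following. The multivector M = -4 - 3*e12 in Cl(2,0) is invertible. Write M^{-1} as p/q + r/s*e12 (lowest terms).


M = -4 - 3*e12, where e12^2 = -1.
Since M commutes with its reverse ~M = a - b*e12, M * ~M = a^2 - b^2*e12^2 = a^2 + b^2.
So M^{-1} = ~M / (a^2 + b^2) = (a - b*e12)/(a^2 + b^2).
a^2 + b^2 = 16 + 9 = 25
Scalar part = -4/25 = -4/25
Bivector coeff = 3/25 = 3/25
M^{-1} = -4/25 + 3/25*e12


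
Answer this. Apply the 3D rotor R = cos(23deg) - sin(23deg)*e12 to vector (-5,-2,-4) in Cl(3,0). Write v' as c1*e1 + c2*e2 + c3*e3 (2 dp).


Rotor R = cos(23deg) - sin(23deg)*e12
Rotation angle theta = 2 * 23 = 46 degrees in the e12 plane (e1 -> e2).
The component perpendicular to the plane (e3) is invariant: v'_3 = v3 = -4.00
cos(46deg) = 0.6947, sin(46deg) = 0.7193
v'_1 = v1*cos(theta) - v2*sin(theta) = -5*0.6947 - (-2)*0.7193 = -2.03
v'_2 = v1*sin(theta) + v2*cos(theta) = -5*0.7193 + (-2)*0.6947 = -4.99
v' = -2.03*e1 - 4.99*e2 - 4.00*e3


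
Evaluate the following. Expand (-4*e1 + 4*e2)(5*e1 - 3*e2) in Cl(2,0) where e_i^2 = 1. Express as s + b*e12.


Expand: (-4*e1 + 4*e2)(5*e1 - 3*e2)
= (-4)*5*e1e1 + (-4)*(-3)*e1e2 + 4*5*e2e1 + 4*(-3)*e2e2
Using e1^2 = e2^2 = 1, e2e1 = -e1e2:
Scalar part s = (-4)*5 + 4*(-3) = -20 + (-12) = -32
Bivector part b = (-4)*(-3) - 4*5 = 12 - 20 = -8
uv = -32 - 8*e12


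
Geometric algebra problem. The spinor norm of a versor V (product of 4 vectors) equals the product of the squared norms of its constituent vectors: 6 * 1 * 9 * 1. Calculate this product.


Spinor norm N(V) = |v1|^2 * |v2|^2 * ... * |v4|^2
= 6 * 1 * 9 * 1
Running product: 6, 6, 54, 54
N(V) = 54


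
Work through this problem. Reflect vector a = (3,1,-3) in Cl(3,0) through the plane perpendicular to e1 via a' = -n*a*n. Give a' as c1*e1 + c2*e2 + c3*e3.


Reflection formula: a' = -n*a*n, with n = e1 (unit vector, n^2 = 1).
For reflection through hyperplane perp to e1:
The component along e1 flips sign, others stay.
a = (3, 1, -3)
a' = (-3, 1, -3)
a' = -3*e1 + 1*e2 - 3*e3


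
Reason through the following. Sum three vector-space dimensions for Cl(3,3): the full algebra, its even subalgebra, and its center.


n = 3 + 3 = 6
Total dim = 2^6 = 64
Even subalgebra dim = 2^5 = 32
n is even, so center dim = 1
Sum = 64 + 32 + 1 = 97


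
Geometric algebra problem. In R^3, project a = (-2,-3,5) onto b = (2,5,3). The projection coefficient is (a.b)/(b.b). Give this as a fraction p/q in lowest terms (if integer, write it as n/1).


Projection coefficient = (a . b) / (b . b)
a . b = (-2)*2 + (-3)*5 + 5*3
= -4 + (-15) + 15 = -4
b . b = 2^2 + 5^2 + 3^2
= 4 + 25 + 9 = 38
Coefficient = -4/38
In lowest terms: -2/19


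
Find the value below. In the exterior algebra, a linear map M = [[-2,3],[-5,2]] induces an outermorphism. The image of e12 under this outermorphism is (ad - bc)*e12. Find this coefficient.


The outermorphism of a linear map f sends e1^e2 to f(e1)^f(e2).
f(e1) = -2*e1 - 5*e2
f(e2) = 3*e1 + 2*e2
f(e1) ^ f(e2) = (-2*e1 - 5*e2) ^ (3*e1 + 2*e2)
= (-2)*2*e12 + (-5)*3*e21
= (-4 - (-15))*e12
= 11*e12
Coefficient = 11


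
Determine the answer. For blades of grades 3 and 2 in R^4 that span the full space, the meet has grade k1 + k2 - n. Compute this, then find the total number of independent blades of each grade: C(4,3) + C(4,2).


Meet grade = grade(A) + grade(B) - n
= 3 + 2 - 4 = 1
C(4,3) = 4
C(4,2) = 6
dim_A + dim_B = 4 + 6 = 10


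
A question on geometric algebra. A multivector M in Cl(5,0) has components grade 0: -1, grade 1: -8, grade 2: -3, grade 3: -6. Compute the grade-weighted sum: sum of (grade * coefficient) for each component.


Grade-weighted sum = sum of grade_k * coefficient_k
0*(-1) = 0
1*(-8) = -8
2*(-3) = -6
3*(-6) = -18
Total = 0 + (-8) + (-6) + (-18) = -32


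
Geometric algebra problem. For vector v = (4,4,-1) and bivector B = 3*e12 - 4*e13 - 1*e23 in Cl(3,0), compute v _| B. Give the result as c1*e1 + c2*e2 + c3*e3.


Left contraction v _| B = <vB>_1 (grade-1 part of the geometric product vB).
Using e1_|e12 = e2, e2_|e12 = -e1, e1_|e13 = e3, e3_|e13 = -e1, e2_|e23 = e3, e3_|e23 = -e2:
e1 coeff: -v2*b12 - v3*b13 = -(4)*(3) - (-1)*(-4) = -16
e2 coeff: v1*b12 - v3*b23 = (4)*(3) - (-1)*(-1) = 11
e3 coeff: v1*b13 + v2*b23 = (4)*(-4) + (4)*(-1) = -20
v _| B = -16*e1 + 11*e2 - 20*e3


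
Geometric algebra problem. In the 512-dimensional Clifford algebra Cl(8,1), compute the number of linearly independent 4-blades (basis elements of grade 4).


Number of grade-k basis blades in Cl(p,q) with n = p + q is C(n, k).
n = 8 + 1 = 9
C(9, 4) = 9! / (4! * 5!)
= 362880 / (24 * 120)
= 126


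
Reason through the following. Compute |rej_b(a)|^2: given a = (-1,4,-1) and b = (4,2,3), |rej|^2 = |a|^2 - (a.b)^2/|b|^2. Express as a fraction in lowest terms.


|a|^2 = (-1)^2 + 4^2 + (-1)^2 = 18
|b|^2 = 4^2 + 2^2 + 3^2 = 29
a . b = (-1)*4 + 4*2 + (-1)*3 = 1
(a.b)^2 = 1^2 = 1
|rej|^2 = 18 - 1/29
= (522 - 1)/29
= 521/29
In lowest terms: 521/29


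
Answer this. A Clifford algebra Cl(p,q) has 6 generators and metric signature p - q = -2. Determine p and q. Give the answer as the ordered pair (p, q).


We need p + q = 6 and p - q = -2.
Adding: 2p = 6 + (-2) = 4, so p = 2.
Then q = 6 - 2 = 4.
(p, q) = (2, 4)


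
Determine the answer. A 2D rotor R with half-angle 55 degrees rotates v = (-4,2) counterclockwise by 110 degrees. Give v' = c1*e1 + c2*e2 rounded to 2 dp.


Rotor R = cos(55deg) - sin(55deg)*e12
Rotation angle theta = 2 * 55 = 110 degrees
v' = R*v*~R rotates v by theta.
cos(110deg) = -0.3420, sin(110deg) = 0.9397
v'_1 = -4*cos(110deg) - 2*sin(110deg)
= -4*(-0.3420) - 2*0.9397
= -0.51
v'_2 = -4*sin(110deg) + 2*cos(110deg)
= -4*0.9397 + 2*(-0.3420)
= -4.44
v' = -0.51*e1 - 4.44*e2


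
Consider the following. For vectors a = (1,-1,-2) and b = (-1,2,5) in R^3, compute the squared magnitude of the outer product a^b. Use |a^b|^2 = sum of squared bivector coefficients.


a wedge b = (a1*b2 - a2*b1)*e12 + (a1*b3 - a3*b1)*e13 + (a2*b3 - a3*b2)*e23
e12 coeff: 1*2 - (-1)*(-1) = 2 - 1 = 1
e13 coeff: 1*5 - (-2)*(-1) = 5 - 2 = 3
e23 coeff: (-1)*5 - (-2)*2 = -5 - (-4) = -1
|a wedge b|^2 = 1^2 + 3^2 + (-1)^2
= 1 + 9 + 1
= 11


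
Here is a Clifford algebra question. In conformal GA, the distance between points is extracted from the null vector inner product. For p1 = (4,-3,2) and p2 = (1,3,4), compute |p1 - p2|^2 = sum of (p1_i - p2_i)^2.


p1 - p2 = (3, -6, -2)
|p1 - p2|^2 = 3^2 + (-6)^2 + (-2)^2
= 9 + 36 + 4
= 49


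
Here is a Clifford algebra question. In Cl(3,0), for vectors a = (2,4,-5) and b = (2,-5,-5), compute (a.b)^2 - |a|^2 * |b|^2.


a . b = 2*2 + 4*(-5) + (-5)*(-5)
= 4 + (-20) + 25 = 9
|a|^2 = 2^2 + 4^2 + (-5)^2 = 45
|b|^2 = 2^2 + (-5)^2 + (-5)^2 = 54
(a.b)^2 = 9^2 = 81
|a|^2 * |b|^2 = 45 * 54 = 2430
Result = 81 - 2430 = -2349


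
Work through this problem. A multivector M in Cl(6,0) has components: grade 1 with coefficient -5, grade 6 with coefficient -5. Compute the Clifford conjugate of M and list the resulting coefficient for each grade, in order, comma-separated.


Clifford conjugate sign for grade k: (-1)^(k(k+1)/2)
Grade 1: (-1)^(1*2/2) = (-1)^1 = -1, coeff -5 -> 5
Grade 6: (-1)^(6*7/2) = (-1)^21 = -1, coeff -5 -> 5
Conjugated coefficients: 5, 5


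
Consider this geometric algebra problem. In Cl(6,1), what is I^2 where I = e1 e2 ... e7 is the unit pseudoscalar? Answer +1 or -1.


The pseudoscalar I = e1...e_n (product of all n generators) of Cl(p,q) satisfies I^2 = (-1)^(q + n(n-1)/2).
p = 6, q = 1, n = p + q = 7
n(n-1)/2 = 7 * 6 / 2 = 21
Exponent = q + n(n-1)/2 = 1 + 21 = 22
I^2 = (-1)^22 = +1


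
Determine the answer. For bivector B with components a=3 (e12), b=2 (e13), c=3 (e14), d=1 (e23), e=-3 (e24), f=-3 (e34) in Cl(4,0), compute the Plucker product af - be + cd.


Plucker relation: af - be + cd
a*f = 3*(-3) = -9
b*e = 2*(-3) = -6
c*d = 3*1 = 3
af - be + cd = -9 - (-6) + 3
= 0


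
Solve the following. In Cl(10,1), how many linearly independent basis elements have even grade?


Even subalgebra dimension = 2^(n-1)
n = 10 + 1 = 11
2^(11 - 1) = 2^10 = 1024
Verification: sum of C(11,k) for even k = 1 + 55 + 330 + 462 + 165 + 11 = 1024
Result = 1024


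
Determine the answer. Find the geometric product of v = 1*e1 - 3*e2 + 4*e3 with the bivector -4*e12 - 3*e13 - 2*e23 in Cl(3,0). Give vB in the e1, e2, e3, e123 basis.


vB has grade-1 (vector) and grade-3 (trivector) parts: vB = (v _| B) + (v ^ B).
Vector part <vB>_1:
  e1: -v2*b12 - v3*b13 = -(-3)*(-4) - (4)*(-3) = 0
  e2: v1*b12 - v3*b23 = (1)*(-4) - (4)*(-2) = 4
  e3: v1*b13 + v2*b23 = (1)*(-3) + (-3)*(-2) = 3
Trivector part <vB>_3:
  e123: v1*b23 - v2*b13 + v3*b12 = (1)*(-2) - (-3)*(-3) + (4)*(-4) = -27
vB = 0*e1 + 4*e2 + 3*e3 - 27*e123


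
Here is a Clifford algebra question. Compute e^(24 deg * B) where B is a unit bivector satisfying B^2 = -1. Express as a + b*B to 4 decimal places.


For a unit bivector B with B^2 = -1, the exponential series gives
e^(theta*B) = cos(theta) + sin(theta)*B (the GA analogue of Euler's formula).
theta = 24 degrees = 0.418879 rad
cos(24 deg) = 0.9135
sin(24 deg) = 0.4067
exp(theta*B) = 0.9135 + 0.4067*B


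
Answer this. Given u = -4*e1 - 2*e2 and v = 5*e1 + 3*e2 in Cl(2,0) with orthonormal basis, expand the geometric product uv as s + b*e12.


Expand: (-4*e1 - 2*e2)(5*e1 + 3*e2)
= (-4)*5*e1e1 + (-4)*3*e1e2 + (-2)*5*e2e1 + (-2)*3*e2e2
Using e1^2 = e2^2 = 1, e2e1 = -e1e2:
Scalar part s = (-4)*5 + (-2)*3 = -20 + (-6) = -26
Bivector part b = (-4)*3 - (-2)*5 = -12 - (-10) = -2
uv = -26 - 2*e12


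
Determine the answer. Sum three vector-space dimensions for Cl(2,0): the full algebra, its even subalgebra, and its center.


n = 2 + 0 = 2
Total dim = 2^2 = 4
Even subalgebra dim = 2^1 = 2
n is even, so center dim = 1
Sum = 4 + 2 + 1 = 7


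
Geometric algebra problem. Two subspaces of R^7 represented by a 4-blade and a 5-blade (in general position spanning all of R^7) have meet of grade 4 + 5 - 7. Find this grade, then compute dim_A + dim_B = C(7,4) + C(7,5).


Meet grade = grade(A) + grade(B) - n
= 4 + 5 - 7 = 2
C(7,4) = 35
C(7,5) = 21
dim_A + dim_B = 35 + 21 = 56


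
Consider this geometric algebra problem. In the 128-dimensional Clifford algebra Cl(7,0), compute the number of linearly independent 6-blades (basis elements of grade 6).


Number of grade-k basis blades in Cl(p,q) with n = p + q is C(n, k).
n = 7 + 0 = 7
C(7, 6) = 7! / (6! * 1!)
= 5040 / (720 * 1)
= 7


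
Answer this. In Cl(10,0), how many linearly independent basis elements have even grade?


Even subalgebra dimension = 2^(n-1)
n = 10 + 0 = 10
2^(10 - 1) = 2^9 = 512
Verification: sum of C(10,k) for even k = 1 + 45 + 210 + 210 + 45 + 1 = 512
Result = 512


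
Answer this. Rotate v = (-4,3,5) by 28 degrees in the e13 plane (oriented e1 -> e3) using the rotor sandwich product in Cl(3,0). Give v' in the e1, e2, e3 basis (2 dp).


Rotor R = cos(14deg) - sin(14deg)*e13
Rotation angle theta = 2 * 14 = 28 degrees in the e13 plane (e1 -> e3).
The component perpendicular to the plane (e2) is invariant: v'_2 = v2 = 3.00
cos(28deg) = 0.8829, sin(28deg) = 0.4695
v'_1 = v1*cos(theta) - v3*sin(theta) = -4*0.8829 - 5*0.4695 = -5.88
v'_3 = v1*sin(theta) + v3*cos(theta) = -4*0.4695 + 5*0.8829 = 2.54
v' = -5.88*e1 + 3.00*e2 + 2.54*e3


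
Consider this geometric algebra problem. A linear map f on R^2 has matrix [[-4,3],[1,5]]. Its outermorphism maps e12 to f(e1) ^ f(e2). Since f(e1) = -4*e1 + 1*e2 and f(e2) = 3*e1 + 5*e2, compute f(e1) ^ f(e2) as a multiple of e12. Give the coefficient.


The outermorphism of a linear map f sends e1^e2 to f(e1)^f(e2).
f(e1) = -4*e1 + 1*e2
f(e2) = 3*e1 + 5*e2
f(e1) ^ f(e2) = (-4*e1 + 1*e2) ^ (3*e1 + 5*e2)
= (-4)*5*e12 + 1*3*e21
= (-20 - 3)*e12
= -23*e12
Coefficient = -23


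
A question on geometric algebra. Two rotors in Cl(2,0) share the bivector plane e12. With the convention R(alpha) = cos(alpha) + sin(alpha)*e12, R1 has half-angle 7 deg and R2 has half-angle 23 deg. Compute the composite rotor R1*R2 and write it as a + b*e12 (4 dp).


Same-plane rotors commute and their half-angles add:
R1*R2 = cos(a1 + a2) + sin(a1 + a2)*e12.
a1 + a2 = 7 + 23 = 30 deg
cos(30 deg) = 0.8660
sin(30 deg) = 0.5000
R1*R2 = 0.8660 + 0.5000*e12
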